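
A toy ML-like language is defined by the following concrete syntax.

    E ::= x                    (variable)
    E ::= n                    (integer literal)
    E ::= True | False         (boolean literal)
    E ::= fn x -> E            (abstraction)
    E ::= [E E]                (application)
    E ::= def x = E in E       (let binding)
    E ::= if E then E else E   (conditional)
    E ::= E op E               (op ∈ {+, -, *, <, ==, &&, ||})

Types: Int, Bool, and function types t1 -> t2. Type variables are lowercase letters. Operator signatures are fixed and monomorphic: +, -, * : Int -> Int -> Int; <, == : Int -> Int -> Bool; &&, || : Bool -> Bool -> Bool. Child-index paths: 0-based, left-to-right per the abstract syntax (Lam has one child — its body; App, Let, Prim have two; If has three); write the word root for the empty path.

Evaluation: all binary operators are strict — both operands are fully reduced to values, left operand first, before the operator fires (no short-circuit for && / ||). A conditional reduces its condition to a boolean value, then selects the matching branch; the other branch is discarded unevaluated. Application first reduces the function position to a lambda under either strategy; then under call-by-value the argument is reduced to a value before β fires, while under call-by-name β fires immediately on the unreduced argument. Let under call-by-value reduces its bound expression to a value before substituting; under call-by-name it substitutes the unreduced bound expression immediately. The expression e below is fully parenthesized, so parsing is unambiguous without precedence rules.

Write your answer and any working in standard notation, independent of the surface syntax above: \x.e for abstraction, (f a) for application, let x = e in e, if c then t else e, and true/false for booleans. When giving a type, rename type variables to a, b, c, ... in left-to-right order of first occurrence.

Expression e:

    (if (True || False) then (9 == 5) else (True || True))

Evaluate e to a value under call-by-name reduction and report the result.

Working:
step 0: (if (true || false) then (9 == 5) else (true || true))
step 1: [delta@0] (if true then (9 == 5) else (true || true))
step 2: [if@root] (9 == 5)
step 3: [delta@root] false

Answer: false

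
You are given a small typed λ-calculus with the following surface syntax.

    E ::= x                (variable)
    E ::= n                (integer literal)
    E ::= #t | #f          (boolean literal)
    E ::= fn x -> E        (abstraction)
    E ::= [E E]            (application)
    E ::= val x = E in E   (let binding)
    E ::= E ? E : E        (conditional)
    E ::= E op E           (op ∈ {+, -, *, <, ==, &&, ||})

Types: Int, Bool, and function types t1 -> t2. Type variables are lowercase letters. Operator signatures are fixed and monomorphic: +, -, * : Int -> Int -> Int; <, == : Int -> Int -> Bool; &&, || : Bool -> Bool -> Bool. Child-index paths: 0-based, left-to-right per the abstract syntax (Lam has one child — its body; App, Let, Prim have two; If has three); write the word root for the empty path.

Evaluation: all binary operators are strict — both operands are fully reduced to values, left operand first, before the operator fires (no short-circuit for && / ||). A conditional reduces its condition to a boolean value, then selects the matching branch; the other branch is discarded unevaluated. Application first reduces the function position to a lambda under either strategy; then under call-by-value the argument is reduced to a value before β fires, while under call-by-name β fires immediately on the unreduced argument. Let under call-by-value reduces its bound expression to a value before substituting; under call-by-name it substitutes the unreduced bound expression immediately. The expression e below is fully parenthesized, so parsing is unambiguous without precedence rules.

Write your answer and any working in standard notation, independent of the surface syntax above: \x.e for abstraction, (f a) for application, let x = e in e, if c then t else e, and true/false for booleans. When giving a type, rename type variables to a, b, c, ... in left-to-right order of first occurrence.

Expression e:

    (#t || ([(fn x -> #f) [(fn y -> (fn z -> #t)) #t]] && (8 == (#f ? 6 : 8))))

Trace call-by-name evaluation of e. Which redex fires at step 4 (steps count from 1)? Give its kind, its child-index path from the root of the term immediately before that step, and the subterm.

Trace:
step 0: (true || (((\x.false) ((\y.(\z.true)) true)) && (8 == (if false then 6 else 8))))
step 1: [beta@1.0] (true || (false && (8 == (if false then 6 else 8))))
step 2: [if@1.1.1] (true || (false && (8 == 8)))
step 3: [delta@1.1] (true || (false && true))
step 4: [delta@1] (true || false)

Answer: delta at 1 : (false && true)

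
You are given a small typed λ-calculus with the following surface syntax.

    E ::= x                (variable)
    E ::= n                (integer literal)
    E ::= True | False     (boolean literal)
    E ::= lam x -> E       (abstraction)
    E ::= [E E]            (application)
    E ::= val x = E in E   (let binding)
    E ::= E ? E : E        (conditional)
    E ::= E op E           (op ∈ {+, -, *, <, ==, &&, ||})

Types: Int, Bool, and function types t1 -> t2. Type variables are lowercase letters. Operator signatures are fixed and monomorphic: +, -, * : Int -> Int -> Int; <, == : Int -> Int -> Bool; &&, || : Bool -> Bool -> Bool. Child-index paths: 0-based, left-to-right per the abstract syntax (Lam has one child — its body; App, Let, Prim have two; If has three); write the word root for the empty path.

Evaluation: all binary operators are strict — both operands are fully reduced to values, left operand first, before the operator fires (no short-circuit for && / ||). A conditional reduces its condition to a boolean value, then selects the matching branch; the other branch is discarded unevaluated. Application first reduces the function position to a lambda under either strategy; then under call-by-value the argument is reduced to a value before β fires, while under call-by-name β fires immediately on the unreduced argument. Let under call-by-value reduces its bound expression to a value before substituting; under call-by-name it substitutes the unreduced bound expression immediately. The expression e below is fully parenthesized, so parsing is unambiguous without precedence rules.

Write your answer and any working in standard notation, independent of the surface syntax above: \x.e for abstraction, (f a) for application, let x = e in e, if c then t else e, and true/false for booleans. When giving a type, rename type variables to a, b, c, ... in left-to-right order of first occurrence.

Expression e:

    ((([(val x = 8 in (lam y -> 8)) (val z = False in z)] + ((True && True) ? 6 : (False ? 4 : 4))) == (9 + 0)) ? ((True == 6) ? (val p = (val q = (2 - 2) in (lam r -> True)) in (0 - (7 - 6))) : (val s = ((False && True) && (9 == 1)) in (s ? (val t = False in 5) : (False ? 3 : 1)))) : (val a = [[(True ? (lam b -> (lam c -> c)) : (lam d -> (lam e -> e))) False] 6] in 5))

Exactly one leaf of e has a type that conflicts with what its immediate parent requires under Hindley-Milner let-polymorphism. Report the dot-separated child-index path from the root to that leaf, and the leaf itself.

Answer: 1.0.0 : true

Trace:
let x : Int
\y._ : a -> Int
let z : Bool
z : Bool
  unify a -> Int ~ Bool -> b
  unify a ~ Bool
  unify Int ~ b
_ _ : Int
  unify Int ~ Int
  unify Bool ~ Bool
  unify Bool ~ Bool
  unify Bool ~ Bool
  unify Bool ~ Bool
  unify Int ~ Int
  unify Int ~ Int
  unify Int ~ Int
  unify Int ~ Int
  unify Int ~ Int
  unify Int ~ Int
  unify Int ~ Int
  unify Bool ~ Bool
  unify Bool ~ Int
  FAIL: mismatch Bool ~ Int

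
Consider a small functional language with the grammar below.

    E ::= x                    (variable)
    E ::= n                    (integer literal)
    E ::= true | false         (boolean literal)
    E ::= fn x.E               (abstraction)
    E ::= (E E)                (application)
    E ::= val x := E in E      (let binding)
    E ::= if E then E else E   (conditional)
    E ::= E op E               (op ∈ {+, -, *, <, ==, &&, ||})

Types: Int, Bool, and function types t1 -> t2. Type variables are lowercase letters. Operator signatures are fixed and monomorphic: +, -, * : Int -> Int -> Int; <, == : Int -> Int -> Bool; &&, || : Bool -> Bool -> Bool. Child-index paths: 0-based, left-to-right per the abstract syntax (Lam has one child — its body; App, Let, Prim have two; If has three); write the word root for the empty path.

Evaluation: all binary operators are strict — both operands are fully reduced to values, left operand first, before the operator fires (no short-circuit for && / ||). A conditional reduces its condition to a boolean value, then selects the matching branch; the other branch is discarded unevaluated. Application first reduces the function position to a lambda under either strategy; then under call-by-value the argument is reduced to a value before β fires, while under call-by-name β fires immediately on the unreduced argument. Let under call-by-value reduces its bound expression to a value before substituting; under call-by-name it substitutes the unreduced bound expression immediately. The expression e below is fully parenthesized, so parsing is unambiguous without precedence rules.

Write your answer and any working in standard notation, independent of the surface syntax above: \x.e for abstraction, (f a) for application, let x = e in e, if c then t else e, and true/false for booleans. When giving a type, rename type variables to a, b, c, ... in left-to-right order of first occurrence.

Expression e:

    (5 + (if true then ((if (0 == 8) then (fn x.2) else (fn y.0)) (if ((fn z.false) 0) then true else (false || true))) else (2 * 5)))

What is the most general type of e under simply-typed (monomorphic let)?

Derivation:
  unify Int ~ Int
  unify Bool ~ Bool
  unify Int ~ Int
  unify Int ~ Int
  unify Bool ~ Bool
\x._ : a -> Int
\y._ : b -> Int
  unify a -> Int ~ b -> Int
  unify a ~ b
  unify Int ~ Int
\z._ : c -> Bool
  unify c -> Bool ~ Int -> d
  unify c ~ Int
  unify Bool ~ d
_ _ : Bool
  unify Bool ~ Bool
  unify Bool ~ Bool
  unify Bool ~ Bool
  unify Bool ~ Bool
  unify b -> Int ~ Bool -> e
  unify b ~ Bool
  unify Int ~ e
_ _ : Int
  unify Int ~ Int
  unify Int ~ Int
  unify Int ~ Int
  unify Int ~ Int

Answer: Int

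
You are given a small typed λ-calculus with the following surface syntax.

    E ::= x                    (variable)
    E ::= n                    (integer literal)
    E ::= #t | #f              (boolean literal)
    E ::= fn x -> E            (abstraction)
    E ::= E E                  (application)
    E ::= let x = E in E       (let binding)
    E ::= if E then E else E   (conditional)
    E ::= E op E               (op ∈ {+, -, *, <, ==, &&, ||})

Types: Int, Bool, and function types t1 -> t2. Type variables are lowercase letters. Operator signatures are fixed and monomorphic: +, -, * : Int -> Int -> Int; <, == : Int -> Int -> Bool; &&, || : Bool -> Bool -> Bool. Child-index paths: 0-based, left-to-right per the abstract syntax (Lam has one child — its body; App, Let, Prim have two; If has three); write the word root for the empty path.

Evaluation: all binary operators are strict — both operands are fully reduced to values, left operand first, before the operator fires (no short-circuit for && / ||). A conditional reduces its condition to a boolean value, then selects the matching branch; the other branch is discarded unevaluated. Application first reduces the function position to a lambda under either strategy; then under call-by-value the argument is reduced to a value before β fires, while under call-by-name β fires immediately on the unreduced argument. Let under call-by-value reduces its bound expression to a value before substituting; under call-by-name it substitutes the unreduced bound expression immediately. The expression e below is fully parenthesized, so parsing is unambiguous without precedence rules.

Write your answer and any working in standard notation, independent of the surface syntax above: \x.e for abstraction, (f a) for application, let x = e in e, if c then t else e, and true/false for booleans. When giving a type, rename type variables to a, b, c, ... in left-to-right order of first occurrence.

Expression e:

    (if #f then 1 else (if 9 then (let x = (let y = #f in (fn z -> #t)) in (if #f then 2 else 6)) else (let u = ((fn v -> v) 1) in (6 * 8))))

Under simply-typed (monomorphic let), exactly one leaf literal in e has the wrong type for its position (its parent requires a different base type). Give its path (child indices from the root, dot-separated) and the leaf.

Working:
  unify Bool ~ Bool
  unify Int ~ Bool
  FAIL: mismatch Int ~ Bool

Answer: 2.0 : 9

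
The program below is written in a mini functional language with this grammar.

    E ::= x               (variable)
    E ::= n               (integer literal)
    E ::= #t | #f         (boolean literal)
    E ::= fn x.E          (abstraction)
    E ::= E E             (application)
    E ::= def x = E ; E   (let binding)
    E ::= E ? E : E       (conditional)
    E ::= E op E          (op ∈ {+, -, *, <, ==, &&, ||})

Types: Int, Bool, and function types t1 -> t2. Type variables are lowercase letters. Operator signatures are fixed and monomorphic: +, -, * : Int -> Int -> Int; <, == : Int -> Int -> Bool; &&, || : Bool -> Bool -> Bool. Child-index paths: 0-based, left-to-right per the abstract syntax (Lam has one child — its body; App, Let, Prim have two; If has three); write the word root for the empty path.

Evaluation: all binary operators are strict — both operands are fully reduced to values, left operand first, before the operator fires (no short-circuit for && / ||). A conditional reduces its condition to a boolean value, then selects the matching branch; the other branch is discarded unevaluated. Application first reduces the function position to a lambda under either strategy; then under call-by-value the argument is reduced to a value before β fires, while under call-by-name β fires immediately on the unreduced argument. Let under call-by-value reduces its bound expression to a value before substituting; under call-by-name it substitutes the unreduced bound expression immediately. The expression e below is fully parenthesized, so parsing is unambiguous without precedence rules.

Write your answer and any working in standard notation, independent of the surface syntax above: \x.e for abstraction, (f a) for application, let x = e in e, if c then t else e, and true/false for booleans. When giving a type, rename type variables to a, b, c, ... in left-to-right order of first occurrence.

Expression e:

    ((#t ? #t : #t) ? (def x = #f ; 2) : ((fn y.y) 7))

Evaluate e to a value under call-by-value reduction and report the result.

Answer: 2

Trace:
step 0: (if (if true then true else true) then (let x = false in 2) else ((\y.y) 7))
step 1: [if@0] (if true then (let x = false in 2) else ((\y.y) 7))
step 2: [if@root] (let x = false in 2)
step 3: [let@root] 2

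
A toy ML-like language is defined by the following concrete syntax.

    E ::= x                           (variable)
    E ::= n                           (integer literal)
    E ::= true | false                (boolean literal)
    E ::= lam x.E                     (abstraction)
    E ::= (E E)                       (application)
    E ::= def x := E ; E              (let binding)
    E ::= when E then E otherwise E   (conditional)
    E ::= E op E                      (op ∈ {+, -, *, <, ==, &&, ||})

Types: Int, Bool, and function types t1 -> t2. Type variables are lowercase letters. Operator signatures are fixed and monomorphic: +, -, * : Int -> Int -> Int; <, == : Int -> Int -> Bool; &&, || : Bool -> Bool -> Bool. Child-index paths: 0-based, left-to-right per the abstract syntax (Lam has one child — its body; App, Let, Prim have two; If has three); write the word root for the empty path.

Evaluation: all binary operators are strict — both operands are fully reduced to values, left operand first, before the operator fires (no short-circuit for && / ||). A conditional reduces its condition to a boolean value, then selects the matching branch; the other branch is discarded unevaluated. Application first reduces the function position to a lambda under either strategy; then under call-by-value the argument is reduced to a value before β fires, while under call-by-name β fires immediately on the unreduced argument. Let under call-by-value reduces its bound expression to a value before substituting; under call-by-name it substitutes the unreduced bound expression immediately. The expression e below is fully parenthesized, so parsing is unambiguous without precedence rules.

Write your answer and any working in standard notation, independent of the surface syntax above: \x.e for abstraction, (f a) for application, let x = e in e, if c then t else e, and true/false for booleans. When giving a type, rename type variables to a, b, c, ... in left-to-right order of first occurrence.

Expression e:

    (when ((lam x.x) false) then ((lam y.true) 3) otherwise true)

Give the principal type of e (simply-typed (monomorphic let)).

Working:
x : a
\x._ : a -> a
  unify a -> a ~ Bool -> b
  unify a ~ Bool
  unify Bool ~ b
_ _ : Bool
  unify Bool ~ Bool
\y._ : c -> Bool
  unify c -> Bool ~ Int -> d
  unify c ~ Int
  unify Bool ~ d
_ _ : Bool
  unify Bool ~ Bool

Answer: Bool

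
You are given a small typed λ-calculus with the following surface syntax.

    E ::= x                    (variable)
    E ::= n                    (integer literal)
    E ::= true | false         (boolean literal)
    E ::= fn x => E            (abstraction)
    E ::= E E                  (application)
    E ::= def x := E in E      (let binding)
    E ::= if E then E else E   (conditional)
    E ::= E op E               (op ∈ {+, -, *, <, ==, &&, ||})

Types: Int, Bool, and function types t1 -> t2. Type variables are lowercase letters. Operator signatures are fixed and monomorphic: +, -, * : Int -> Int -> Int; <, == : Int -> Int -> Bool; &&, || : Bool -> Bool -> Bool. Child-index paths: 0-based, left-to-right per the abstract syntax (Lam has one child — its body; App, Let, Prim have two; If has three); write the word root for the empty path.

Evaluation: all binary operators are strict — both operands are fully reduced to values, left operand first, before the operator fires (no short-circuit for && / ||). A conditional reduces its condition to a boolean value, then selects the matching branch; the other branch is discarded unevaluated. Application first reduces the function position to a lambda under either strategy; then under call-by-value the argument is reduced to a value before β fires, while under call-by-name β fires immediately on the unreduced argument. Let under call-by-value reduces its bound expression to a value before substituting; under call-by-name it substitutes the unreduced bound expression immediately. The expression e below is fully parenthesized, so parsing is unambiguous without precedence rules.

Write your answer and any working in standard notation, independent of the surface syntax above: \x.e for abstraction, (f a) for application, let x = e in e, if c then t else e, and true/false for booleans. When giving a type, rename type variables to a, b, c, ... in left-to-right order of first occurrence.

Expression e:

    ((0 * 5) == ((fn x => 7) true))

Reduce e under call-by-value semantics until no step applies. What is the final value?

Answer: false

Working:
step 0: ((0 * 5) == ((\x.7) true))
step 1: [delta@0] (0 == ((\x.7) true))
step 2: [beta@1] (0 == 7)
step 3: [delta@root] false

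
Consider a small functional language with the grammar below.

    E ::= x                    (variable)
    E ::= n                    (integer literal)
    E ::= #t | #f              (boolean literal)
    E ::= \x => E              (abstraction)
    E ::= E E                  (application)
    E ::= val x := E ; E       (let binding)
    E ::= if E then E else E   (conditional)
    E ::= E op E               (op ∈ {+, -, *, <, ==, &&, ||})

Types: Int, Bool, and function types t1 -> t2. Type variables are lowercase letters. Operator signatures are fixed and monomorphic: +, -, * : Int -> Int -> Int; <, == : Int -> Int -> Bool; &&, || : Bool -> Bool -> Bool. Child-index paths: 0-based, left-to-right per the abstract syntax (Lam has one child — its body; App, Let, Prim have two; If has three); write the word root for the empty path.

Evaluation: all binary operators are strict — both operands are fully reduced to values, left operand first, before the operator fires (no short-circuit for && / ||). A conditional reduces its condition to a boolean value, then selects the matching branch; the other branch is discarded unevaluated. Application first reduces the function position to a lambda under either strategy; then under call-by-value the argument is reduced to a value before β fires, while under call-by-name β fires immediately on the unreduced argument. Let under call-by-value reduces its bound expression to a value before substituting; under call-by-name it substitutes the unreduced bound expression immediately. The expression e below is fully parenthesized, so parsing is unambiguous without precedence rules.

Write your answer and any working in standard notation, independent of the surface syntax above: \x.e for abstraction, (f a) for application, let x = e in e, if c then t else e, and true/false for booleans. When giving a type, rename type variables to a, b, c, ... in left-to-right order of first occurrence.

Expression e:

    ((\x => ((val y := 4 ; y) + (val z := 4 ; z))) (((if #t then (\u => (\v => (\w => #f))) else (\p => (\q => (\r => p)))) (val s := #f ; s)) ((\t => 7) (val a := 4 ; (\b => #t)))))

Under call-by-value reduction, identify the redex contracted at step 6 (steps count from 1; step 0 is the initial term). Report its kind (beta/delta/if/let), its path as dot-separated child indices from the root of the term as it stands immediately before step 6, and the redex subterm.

Derivation:
step 0: ((\x.((let y = 4 in y) + (let z = 4 in z))) (((if true then (\u.(\v.(\w.false))) else (\p.(\q.(\r.p)))) (let s = false in s)) ((\t.7) (let a = 4 in (\b.true)))))
step 1: [if@1.0.0] ((\x.((let y = 4 in y) + (let z = 4 in z))) (((\u.(\v.(\w.false))) (let s = false in s)) ((\t.7) (let a = 4 in (\b.true)))))
step 2: [let@1.0.1] ((\x.((let y = 4 in y) + (let z = 4 in z))) (((\u.(\v.(\w.false))) false) ((\t.7) (let a = 4 in (\b.true)))))
step 3: [beta@1.0] ((\x.((let y = 4 in y) + (let z = 4 in z))) ((\v.(\w.false)) ((\t.7) (let a = 4 in (\b.true)))))
step 4: [let@1.1.1] ((\x.((let y = 4 in y) + (let z = 4 in z))) ((\v.(\w.false)) ((\t.7) (\b.true))))
step 5: [beta@1.1] ((\x.((let y = 4 in y) + (let z = 4 in z))) ((\v.(\w.false)) 7))
step 6: [beta@1] ((\x.((let y = 4 in y) + (let z = 4 in z))) (\w.false))

Answer: beta at 1 : ((\v.(\w.false)) 7)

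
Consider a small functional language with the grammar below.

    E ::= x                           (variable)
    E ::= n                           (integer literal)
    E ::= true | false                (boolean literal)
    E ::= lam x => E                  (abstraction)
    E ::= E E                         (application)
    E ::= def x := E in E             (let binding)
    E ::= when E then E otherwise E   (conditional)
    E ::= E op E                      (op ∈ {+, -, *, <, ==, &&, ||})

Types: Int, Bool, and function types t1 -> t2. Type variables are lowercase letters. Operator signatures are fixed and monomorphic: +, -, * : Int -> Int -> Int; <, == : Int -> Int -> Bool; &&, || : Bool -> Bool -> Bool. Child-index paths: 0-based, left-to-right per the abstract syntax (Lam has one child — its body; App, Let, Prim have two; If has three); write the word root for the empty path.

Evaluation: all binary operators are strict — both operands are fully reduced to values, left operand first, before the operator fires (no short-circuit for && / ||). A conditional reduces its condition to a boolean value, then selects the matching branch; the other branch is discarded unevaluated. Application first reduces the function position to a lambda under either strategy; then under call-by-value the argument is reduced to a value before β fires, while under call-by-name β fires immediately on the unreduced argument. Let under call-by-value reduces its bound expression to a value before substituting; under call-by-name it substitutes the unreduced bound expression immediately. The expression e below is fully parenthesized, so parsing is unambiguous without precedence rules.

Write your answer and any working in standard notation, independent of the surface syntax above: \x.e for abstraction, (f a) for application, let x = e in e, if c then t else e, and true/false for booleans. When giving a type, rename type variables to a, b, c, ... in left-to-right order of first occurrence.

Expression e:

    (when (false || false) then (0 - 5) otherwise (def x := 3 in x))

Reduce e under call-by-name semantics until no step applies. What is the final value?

Derivation:
step 0: (if (false || false) then (0 - 5) else (let x = 3 in x))
step 1: [delta@0] (if false then (0 - 5) else (let x = 3 in x))
step 2: [if@root] (let x = 3 in x)
step 3: [let@root] 3

Answer: 3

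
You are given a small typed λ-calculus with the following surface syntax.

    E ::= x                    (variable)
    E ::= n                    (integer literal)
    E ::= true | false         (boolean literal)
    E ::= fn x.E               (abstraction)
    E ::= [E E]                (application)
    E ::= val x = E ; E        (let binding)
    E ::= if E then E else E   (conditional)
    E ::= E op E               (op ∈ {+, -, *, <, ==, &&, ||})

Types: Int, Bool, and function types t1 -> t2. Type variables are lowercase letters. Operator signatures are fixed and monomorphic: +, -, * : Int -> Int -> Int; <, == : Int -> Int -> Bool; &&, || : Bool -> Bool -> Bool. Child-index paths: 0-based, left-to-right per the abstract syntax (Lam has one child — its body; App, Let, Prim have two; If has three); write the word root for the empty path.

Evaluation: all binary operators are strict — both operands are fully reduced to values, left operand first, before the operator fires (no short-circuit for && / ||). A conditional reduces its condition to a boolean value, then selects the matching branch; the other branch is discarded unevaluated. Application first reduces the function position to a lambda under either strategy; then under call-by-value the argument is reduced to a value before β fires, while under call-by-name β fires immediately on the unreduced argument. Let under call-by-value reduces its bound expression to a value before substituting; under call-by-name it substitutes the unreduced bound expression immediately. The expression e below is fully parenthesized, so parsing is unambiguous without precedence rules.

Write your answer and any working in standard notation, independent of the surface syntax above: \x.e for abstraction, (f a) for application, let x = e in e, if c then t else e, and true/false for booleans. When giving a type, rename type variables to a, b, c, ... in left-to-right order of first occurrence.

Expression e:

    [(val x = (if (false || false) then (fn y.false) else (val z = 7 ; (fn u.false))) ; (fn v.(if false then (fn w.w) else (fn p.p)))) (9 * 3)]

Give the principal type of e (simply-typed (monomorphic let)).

Trace:
  unify Bool ~ Bool
  unify Bool ~ Bool
  unify Bool ~ Bool
\y._ : a -> Bool
let z : Int
\u._ : b -> Bool
  unify a -> Bool ~ b -> Bool
  unify a ~ b
  unify Bool ~ Bool
let x : b -> Bool
  unify Bool ~ Bool
w : d
\w._ : d -> d
p : e
\p._ : e -> e
  unify d -> d ~ e -> e
  unify d ~ e
  unify e ~ e
\v._ : c -> e -> e
  unify Int ~ Int
  unify Int ~ Int
  unify c -> e -> e ~ Int -> f
  unify c ~ Int
  unify e -> e ~ f
_ _ : e -> e

Answer: a -> a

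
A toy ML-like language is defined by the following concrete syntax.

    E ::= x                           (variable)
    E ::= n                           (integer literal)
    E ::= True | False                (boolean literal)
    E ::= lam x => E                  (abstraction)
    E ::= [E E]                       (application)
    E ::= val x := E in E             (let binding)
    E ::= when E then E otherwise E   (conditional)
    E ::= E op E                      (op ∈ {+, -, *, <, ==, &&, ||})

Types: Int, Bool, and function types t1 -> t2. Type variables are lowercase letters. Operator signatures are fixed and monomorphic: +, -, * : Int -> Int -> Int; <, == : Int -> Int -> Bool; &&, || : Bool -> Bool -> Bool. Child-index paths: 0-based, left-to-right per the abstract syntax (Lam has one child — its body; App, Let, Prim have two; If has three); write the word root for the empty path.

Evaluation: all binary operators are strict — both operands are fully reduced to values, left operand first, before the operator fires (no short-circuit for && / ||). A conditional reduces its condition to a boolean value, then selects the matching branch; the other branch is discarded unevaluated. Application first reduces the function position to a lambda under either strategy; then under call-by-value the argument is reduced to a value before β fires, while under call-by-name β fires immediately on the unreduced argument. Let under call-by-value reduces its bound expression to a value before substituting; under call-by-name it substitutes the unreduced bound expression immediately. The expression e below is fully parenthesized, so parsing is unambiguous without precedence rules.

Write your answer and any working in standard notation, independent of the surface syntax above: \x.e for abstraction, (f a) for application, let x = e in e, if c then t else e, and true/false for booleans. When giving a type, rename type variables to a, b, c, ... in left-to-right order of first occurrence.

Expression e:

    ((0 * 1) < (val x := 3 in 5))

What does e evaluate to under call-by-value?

Working:
step 0: ((0 * 1) < (let x = 3 in 5))
step 1: [delta@0] (0 < (let x = 3 in 5))
step 2: [let@1] (0 < 5)
step 3: [delta@root] true

Answer: true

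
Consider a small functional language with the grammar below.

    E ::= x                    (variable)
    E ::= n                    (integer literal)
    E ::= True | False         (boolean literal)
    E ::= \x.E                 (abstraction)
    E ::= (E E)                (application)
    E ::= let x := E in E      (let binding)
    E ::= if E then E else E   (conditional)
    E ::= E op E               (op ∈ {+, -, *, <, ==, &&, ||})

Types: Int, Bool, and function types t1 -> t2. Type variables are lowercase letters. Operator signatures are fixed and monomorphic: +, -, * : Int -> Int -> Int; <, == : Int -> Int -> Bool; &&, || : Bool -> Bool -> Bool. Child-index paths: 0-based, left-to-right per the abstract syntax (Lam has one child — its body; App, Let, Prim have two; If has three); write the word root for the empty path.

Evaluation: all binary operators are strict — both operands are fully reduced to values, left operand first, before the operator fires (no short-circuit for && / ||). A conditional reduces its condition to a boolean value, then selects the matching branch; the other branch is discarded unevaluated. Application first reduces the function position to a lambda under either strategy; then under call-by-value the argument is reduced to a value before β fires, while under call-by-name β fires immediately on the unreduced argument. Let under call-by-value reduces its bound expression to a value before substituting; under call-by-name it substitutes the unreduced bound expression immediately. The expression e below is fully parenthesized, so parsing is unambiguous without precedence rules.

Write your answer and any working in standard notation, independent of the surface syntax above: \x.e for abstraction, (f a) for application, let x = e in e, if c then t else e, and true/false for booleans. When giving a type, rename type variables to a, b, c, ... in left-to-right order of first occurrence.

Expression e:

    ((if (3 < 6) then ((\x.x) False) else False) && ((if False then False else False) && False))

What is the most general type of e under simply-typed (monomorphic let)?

Trace:
  unify Int ~ Int
  unify Int ~ Int
  unify Bool ~ Bool
x : a
\x._ : a -> a
  unify a -> a ~ Bool -> b
  unify a ~ Bool
  unify Bool ~ b
_ _ : Bool
  unify Bool ~ Bool
  unify Bool ~ Bool
  unify Bool ~ Bool
  unify Bool ~ Bool
  unify Bool ~ Bool
  unify Bool ~ Bool
  unify Bool ~ Bool

Answer: Bool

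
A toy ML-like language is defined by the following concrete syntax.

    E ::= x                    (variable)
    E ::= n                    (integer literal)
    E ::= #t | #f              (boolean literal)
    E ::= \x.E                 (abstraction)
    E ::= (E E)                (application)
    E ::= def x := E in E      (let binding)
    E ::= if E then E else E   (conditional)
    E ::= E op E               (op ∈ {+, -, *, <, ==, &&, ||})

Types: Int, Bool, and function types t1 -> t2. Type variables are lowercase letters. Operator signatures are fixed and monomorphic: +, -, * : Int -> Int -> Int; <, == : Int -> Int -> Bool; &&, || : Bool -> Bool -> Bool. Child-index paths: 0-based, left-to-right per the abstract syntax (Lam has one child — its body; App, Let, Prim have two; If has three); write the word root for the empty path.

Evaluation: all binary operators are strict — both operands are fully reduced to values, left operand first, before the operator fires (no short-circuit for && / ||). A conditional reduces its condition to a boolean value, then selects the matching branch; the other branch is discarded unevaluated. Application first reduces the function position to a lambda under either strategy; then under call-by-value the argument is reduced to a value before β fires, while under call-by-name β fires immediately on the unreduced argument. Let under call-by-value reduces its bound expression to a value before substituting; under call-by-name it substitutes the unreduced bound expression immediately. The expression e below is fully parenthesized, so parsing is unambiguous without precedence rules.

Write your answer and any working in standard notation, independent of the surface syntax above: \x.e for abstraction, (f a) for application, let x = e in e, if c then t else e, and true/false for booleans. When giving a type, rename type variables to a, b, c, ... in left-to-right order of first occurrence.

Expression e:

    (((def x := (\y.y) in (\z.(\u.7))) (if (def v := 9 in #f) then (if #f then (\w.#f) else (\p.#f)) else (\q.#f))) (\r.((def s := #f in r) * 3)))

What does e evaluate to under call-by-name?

Answer: 7

Derivation:
step 0: (((let x = (\y.y) in (\z.(\u.7))) (if (let v = 9 in false) then (if false then (\w.false) else (\p.false)) else (\q.false))) (\r.((let s = false in r) * 3)))
step 1: [let@0.0] (((\z.(\u.7)) (if (let v = 9 in false) then (if false then (\w.false) else (\p.false)) else (\q.false))) (\r.((let s = false in r) * 3)))
step 2: [beta@0] ((\u.7) (\r.((let s = false in r) * 3)))
step 3: [beta@root] 7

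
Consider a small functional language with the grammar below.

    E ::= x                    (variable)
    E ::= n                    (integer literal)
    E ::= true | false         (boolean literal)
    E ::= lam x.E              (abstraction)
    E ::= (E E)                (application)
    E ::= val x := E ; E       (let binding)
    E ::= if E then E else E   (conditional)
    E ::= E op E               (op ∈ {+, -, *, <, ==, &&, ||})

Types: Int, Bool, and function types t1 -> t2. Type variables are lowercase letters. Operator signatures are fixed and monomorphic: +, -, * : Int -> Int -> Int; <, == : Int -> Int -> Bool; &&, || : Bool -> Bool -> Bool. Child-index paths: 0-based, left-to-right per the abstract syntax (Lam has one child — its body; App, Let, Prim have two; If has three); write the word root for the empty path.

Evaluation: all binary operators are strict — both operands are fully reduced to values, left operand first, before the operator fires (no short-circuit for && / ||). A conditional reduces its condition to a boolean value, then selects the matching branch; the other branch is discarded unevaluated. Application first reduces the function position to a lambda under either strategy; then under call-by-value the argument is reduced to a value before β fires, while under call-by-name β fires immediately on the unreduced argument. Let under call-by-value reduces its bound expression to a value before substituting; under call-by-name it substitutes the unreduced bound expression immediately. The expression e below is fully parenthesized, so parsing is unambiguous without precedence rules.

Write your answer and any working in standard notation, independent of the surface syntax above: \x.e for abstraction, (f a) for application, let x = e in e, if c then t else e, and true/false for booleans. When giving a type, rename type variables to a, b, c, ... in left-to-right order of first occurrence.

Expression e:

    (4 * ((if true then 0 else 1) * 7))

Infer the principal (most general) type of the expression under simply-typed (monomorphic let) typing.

Answer: Int

Working:
  unify Int ~ Int
  unify Bool ~ Bool
  unify Int ~ Int
  unify Int ~ Int
  unify Int ~ Int
  unify Int ~ Int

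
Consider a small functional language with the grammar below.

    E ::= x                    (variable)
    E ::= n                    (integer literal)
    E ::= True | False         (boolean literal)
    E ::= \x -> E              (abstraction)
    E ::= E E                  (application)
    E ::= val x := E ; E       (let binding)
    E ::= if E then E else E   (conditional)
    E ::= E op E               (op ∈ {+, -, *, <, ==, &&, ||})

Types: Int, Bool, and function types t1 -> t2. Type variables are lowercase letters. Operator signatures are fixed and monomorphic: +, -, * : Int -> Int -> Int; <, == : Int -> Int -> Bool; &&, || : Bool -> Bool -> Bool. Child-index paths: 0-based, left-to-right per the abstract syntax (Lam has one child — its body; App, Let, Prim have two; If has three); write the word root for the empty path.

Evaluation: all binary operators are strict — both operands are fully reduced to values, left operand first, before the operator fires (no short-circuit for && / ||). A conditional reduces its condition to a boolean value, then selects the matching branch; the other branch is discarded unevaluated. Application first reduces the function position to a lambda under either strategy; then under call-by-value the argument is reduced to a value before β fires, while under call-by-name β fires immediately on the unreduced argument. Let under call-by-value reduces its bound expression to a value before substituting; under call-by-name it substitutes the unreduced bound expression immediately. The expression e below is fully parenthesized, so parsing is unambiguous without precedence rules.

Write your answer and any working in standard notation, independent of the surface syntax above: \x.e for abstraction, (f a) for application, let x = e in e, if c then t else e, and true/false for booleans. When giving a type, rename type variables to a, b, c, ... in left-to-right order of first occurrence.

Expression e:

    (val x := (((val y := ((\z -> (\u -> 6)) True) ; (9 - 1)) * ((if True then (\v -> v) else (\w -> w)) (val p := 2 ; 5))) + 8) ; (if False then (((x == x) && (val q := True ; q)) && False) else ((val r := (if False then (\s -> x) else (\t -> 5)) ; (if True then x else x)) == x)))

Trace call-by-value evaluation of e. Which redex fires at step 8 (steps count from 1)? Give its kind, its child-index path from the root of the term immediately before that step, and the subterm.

Answer: delta at 0 : (40 + 8)

Trace:
step 0: (let x = (((let y = ((\z.(\u.6)) true) in (9 - 1)) * ((if true then (\v.v) else (\w.w)) (let p = 2 in 5))) + 8) in (if false then (((x == x) && (let q = true in q)) && false) else ((let r = (if false then (\s.x) else (\t.5)) in (if true then x else x)) == x)))
step 1: [beta@0.0.0.0] (let x = (((let y = (\u.6) in (9 - 1)) * ((if true then (\v.v) else (\w.w)) (let p = 2 in 5))) + 8) in (if false then (((x == x) && (let q = true in q)) && false) else ((let r = (if false then (\s.x) else (\t.5)) in (if true then x else x)) == x)))
step 2: [let@0.0.0] (let x = (((9 - 1) * ((if true then (\v.v) else (\w.w)) (let p = 2 in 5))) + 8) in (if false then (((x == x) && (let q = true in q)) && false) else ((let r = (if false then (\s.x) else (\t.5)) in (if true then x else x)) == x)))
step 3: [delta@0.0.0] (let x = ((8 * ((if true then (\v.v) else (\w.w)) (let p = 2 in 5))) + 8) in (if false then (((x == x) && (let q = true in q)) && false) else ((let r = (if false then (\s.x) else (\t.5)) in (if true then x else x)) == x)))
step 4: [if@0.0.1.0] (let x = ((8 * ((\v.v) (let p = 2 in 5))) + 8) in (if false then (((x == x) && (let q = true in q)) && false) else ((let r = (if false then (\s.x) else (\t.5)) in (if true then x else x)) == x)))
step 5: [let@0.0.1.1] (let x = ((8 * ((\v.v) 5)) + 8) in (if false then (((x == x) && (let q = true in q)) && false) else ((let r = (if false then (\s.x) else (\t.5)) in (if true then x else x)) == x)))
step 6: [beta@0.0.1] (let x = ((8 * 5) + 8) in (if false then (((x == x) && (let q = true in q)) && false) else ((let r = (if false then (\s.x) else (\t.5)) in (if true then x else x)) == x)))
step 7: [delta@0.0] (let x = (40 + 8) in (if false then (((x == x) && (let q = true in q)) && false) else ((let r = (if false then (\s.x) else (\t.5)) in (if true then x else x)) == x)))
step 8: [delta@0] (let x = 48 in (if false then (((x == x) && (let q = true in q)) && false) else ((let r = (if false then (\s.x) else (\t.5)) in (if true then x else x)) == x)))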